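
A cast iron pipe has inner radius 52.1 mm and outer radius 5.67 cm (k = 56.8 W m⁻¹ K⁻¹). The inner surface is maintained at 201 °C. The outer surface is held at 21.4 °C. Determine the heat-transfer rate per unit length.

Q' = 2πk·ΔT/ln(r₂/r₁) = 2π × 56.8 × 179.6 / ln(0.0567/0.0521) = 7.58×10^5 W/m

Q' = 758 kW/m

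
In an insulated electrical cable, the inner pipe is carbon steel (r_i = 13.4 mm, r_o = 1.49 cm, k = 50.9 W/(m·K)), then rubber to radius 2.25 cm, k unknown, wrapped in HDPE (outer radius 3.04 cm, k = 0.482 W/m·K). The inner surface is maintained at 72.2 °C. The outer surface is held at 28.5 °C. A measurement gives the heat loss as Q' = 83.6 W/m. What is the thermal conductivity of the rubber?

k = 0.155 W/m·K

ΣR = ΔT/Q' = |72.2 − 28.5|/83.6 = 0.5227 m·K/W
Known resistances:
  R'_carbon steel = ln(0.0149/0.0134)/(2πk) = 0.1061/(2π·50.9) = 3.318×10^-4 m·K/W
  R'_HDPE = ln(0.0304/0.0225)/(2πk) = 0.3009/(2π·0.482) = 0.09937 m·K/W
R_rubber = ΣR − ΣR_known = 0.5227 − 0.09970 = 0.4230 m·K/W
ln(r₂/r₁)/(2πk) = 0.4230 ⇒ k = 0.4122/(2π·0.4230) = 0.155 W/m·K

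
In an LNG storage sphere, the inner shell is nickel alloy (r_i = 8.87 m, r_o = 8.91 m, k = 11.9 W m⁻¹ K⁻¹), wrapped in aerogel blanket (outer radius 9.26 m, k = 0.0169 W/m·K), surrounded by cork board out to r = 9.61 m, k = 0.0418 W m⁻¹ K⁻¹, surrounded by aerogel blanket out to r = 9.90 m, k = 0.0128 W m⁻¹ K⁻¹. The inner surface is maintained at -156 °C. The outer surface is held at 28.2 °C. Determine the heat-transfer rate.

Resistance network (inner→outer):
  R_nickel alloy = (1/8.87 − 1/8.91)/(4πk) = 5.061×10^-4/(4π·11.9) = 3.385×10^-6 K/W
  R_aerogel blanket = (1/8.91 − 1/9.26)/(4πk) = 0.004242/(4π·0.0169) = 0.01997 K/W
  R_cork board = (1/9.26 − 1/9.61)/(4πk) = 0.003933/(4π·0.0418) = 0.007488 K/W
  R_aerogel blanket = (1/9.61 − 1/9.90)/(4πk) = 0.003048/(4π·0.0128) = 0.01895 K/W
ΣR = 3.385×10^-6 + 0.01997 + 0.007488 + 0.01895 = 0.04641 K/W
Q = ΔT/ΣR = (-156 °C − 28.2 °C)/0.04641 = -3970 W
(Negative Q ⇒ heat flows inward; heat gain = 3970 W.)

Q = 3.97 kW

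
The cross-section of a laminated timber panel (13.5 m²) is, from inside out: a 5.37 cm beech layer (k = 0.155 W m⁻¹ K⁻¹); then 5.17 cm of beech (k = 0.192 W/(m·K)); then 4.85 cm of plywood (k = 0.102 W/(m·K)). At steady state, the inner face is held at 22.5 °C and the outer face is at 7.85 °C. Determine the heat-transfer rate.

Q = 181 W

Resistance network (inner→outer):
  R_beech = L/(kA) = 0.0537/(0.155·13.5) = 0.02566 K/W
  R_beech = L/(kA) = 0.0517/(0.192·13.5) = 0.01995 K/W
  R_plywood = L/(kA) = 0.0485/(0.102·13.5) = 0.03522 K/W
ΣR = 0.02566 + 0.01995 + 0.03522 = 0.08083 K/W
Q = ΔT/ΣR = (22.5 °C − 7.85 °C)/0.08083 = 181 W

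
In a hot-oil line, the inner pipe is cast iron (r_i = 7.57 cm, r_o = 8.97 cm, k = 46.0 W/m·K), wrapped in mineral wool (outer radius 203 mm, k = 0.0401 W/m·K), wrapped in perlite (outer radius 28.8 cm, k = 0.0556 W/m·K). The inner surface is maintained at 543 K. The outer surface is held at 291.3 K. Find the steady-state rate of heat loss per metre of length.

Q' = 59.3 W/m

Series thermal resistances, inner to outer:
  R'_cast iron = ln(0.0897/0.0757)/(2πk) = 0.1697/(2π·46.0) = 5.871×10^-4 m·K/W
  R'_mineral wool = ln(0.203/0.0897)/(2πk) = 0.8167/(2π·0.0401) = 3.242 m·K/W
  R'_perlite = ln(0.288/0.203)/(2πk) = 0.3498/(2π·0.0556) = 1.001 m·K/W
ΣR = 5.871×10^-4 + 3.242 + 1.001 = 4.244 m·K/W
Q' = ΔT/ΣR = (543 K − 291.3 K)/4.244 = 59.3 W/m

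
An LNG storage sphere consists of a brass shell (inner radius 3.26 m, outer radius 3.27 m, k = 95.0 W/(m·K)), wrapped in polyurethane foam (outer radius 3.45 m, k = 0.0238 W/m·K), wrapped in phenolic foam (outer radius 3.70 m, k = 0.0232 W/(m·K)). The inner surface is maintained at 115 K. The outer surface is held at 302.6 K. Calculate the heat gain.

Q = 1560 W

Resistance network (inner→outer):
  R_brass = (1/3.26 − 1/3.27)/(4πk) = 9.381×10^-4/(4π·95.0) = 7.858×10^-7 K/W
  R_polyurethane foam = (1/3.27 − 1/3.45)/(4πk) = 0.01596/(4π·0.0238) = 0.05335 K/W
  R_phenolic foam = (1/3.45 − 1/3.70)/(4πk) = 0.01958/(4π·0.0232) = 0.06718 K/W
ΣR = 7.858×10^-7 + 0.05335 + 0.06718 = 0.1205 K/W
Q = ΔT/ΣR = (115 K − 302.6 K)/0.1205 = -1560 W
(Negative Q ⇒ heat flows inward; heat gain = 1560 W.)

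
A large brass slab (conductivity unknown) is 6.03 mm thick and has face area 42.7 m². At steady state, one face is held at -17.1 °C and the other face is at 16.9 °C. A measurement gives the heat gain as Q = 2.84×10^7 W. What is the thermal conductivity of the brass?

k = 118 W/m·K

ΣR = ΔT/Q = |-17.1 − 16.9|/2.84×10^7 = 1.197×10^-6 K/W
L/(kA) = 1.197×10^-6 ⇒ k = 0.00603/(1.197×10^-6·42.7) = 118 W/m·K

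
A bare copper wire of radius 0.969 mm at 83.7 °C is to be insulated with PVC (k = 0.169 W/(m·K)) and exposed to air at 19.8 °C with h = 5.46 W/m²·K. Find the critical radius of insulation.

r_cr = 3.10 cm

For a cylinder, r_cr = k_ins/h = 0.169/5.46 = 0.0310 m = 3.10 cm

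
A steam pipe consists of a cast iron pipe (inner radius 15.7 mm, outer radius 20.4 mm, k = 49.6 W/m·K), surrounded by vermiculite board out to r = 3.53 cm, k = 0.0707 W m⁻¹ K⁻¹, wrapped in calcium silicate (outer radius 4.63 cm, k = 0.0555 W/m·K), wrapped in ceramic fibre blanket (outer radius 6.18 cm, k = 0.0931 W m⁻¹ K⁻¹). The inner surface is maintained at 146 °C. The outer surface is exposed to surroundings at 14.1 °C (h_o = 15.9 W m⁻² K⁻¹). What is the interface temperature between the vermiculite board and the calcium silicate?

T = 84.9 °C

Treat each layer as a resistance in series:
  R'_cast iron = ln(0.0204/0.0157)/(2πk) = 0.2619/(2π·49.6) = 8.403×10^-4 m·K/W
  R'_vermiculite board = ln(0.0353/0.0204)/(2πk) = 0.5483/(2π·0.0707) = 1.234 m·K/W
  R'_calcium silicate = ln(0.0463/0.0353)/(2πk) = 0.2713/(2π·0.0555) = 0.7779 m·K/W
  R'_ceramic fibre blanket = ln(0.0618/0.0463)/(2πk) = 0.2888/(2π·0.0931) = 0.4936 m·K/W
  R'_conv,out = 1/(2πr h) = 1/(2π·0.0618·15.9) = 0.1620 m·K/W
ΣR = 8.403×10^-4 + 1.234 + 0.7779 + 0.4936 + 0.1620 = 2.668 m·K/W
Q' = ΔT/ΣR = (146 °C − 14.1 °C)/2.668 = 49.44 W/m
From the inner boundary to the vermiculite board/calcium silicate interface, ΣR_partial = 1.235 m·K/W.
T_interface = T_in − Q'·ΣR_partial = 146 °C − (49.44)(1.235) = 84.9 °C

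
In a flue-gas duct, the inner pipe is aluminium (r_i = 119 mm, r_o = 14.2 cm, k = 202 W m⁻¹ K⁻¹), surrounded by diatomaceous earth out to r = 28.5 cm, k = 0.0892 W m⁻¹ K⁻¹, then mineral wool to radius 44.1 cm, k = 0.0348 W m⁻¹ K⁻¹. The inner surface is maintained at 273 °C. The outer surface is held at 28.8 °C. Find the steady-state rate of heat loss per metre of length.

Q' = 75.4 W/m

Treat each layer as a resistance in series:
  R'_aluminium = ln(0.142/0.119)/(2πk) = 0.1767/(2π·202) = 1.392×10^-4 m·K/W
  R'_diatomaceous earth = ln(0.285/0.142)/(2πk) = 0.6967/(2π·0.0892) = 1.243 m·K/W
  R'_mineral wool = ln(0.441/0.285)/(2πk) = 0.4366/(2π·0.0348) = 1.997 m·K/W
ΣR = 1.392×10^-4 + 1.243 + 1.997 = 3.240 m·K/W
Q' = ΔT/ΣR = (273 °C − 28.8 °C)/3.240 = 75.4 W/m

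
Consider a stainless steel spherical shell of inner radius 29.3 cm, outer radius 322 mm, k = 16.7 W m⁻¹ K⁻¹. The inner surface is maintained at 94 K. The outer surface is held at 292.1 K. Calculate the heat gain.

Q = 4πk·ΔT/(1/r₁ − 1/r₂) = 4π × 16.7 × 198.1 / (1/0.293 − 1/0.322) = 1.35×10^5 W

Q = 135 kW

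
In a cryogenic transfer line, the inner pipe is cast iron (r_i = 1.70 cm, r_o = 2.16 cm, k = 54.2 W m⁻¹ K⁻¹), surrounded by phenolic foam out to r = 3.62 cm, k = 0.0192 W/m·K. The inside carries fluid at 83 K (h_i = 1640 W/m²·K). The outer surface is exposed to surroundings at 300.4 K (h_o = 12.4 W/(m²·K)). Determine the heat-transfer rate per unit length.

Q' = 46.8 W/m

Resistance network (inner→outer):
  R'_conv,in = 1/(2πr h) = 1/(2π·0.0170·1640) = 0.005709 m·K/W
  R'_cast iron = ln(0.0216/0.0170)/(2πk) = 0.2395/(2π·54.2) = 7.032×10^-4 m·K/W
  R'_phenolic foam = ln(0.0362/0.0216)/(2πk) = 0.5164/(2π·0.0192) = 4.280 m·K/W
  R'_conv,out = 1/(2πr h) = 1/(2π·0.0362·12.4) = 0.3546 m·K/W
ΣR = 0.005709 + 7.032×10^-4 + 4.280 + 0.3546 = 4.641 m·K/W
Q' = ΔT/ΣR = (83 K − 300.4 K)/4.641 = -46.8 W/m
(Negative Q' ⇒ heat flows inward; heat gain = 46.8 W/m.)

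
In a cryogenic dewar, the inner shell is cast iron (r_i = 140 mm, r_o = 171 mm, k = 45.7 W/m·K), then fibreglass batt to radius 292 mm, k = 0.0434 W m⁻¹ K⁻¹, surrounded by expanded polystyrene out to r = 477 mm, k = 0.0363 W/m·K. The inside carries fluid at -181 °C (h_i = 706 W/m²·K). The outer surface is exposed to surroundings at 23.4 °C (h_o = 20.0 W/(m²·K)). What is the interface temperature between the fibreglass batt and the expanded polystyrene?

T = -57.7 °C

Treat each layer as a resistance in series:
  R_conv,in = 1/(4πr²h) = 1/(4π·0.140²·706) = 0.005751 K/W
  R_cast iron = (1/0.140 − 1/0.171)/(4πk) = 1.295/(4π·45.7) = 0.002255 K/W
  R_fibreglass batt = (1/0.171 − 1/0.292)/(4πk) = 2.423/(4π·0.0434) = 4.443 K/W
  R_expanded polystyrene = (1/0.292 − 1/0.477)/(4πk) = 1.328/(4π·0.0363) = 2.912 K/W
  R_conv,out = 1/(4πr²h) = 1/(4π·0.477²·20.0) = 0.01749 K/W
ΣR = 0.005751 + 0.002255 + 4.443 + 2.912 + 0.01749 = 7.380 K/W
Q = ΔT/ΣR = (-181 °C − 23.4 °C)/7.380 = -27.70 W
From the inner boundary to the fibreglass batt/expanded polystyrene interface, ΣR_partial = 4.451 K/W.
T_interface = T_in − Q·ΣR_partial = -181 °C − (-27.70)(4.451) = -57.7 °C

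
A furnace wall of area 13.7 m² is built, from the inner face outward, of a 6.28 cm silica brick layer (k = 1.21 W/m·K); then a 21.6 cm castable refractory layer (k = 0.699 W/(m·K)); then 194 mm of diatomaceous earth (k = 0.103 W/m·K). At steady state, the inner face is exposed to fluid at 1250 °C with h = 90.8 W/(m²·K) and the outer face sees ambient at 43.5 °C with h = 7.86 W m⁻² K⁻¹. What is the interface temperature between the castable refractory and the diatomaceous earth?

Series thermal resistances, inner to outer:
  R_conv,in = 1/(hA) = 1/(90.8·13.7) = 8.039×10^-4 K/W
  R_silica brick = L/(kA) = 0.0628/(1.21·13.7) = 0.003788 K/W
  R_castable refractory = L/(kA) = 0.216/(0.699·13.7) = 0.02256 K/W
  R_diatomaceous earth = L/(kA) = 0.194/(0.103·13.7) = 0.1375 K/W
  R_conv,out = 1/(hA) = 1/(7.86·13.7) = 0.009287 K/W
ΣR = 8.039×10^-4 + 0.003788 + 0.02256 + 0.1375 + 0.009287 = 0.1739 K/W
Q = ΔT/ΣR = (1250 °C − 43.5 °C)/0.1739 = 6938 W
From the inner boundary to the castable refractory/diatomaceous earth interface, ΣR_partial = 0.02715 K/W.
T_interface = T_in − Q·ΣR_partial = 1250 °C − (6938)(0.02715) = 1062 °C

T = 1062 °C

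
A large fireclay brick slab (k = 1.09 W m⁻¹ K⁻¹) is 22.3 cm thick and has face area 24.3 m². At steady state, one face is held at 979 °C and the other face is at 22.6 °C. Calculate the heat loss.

Q = 114 kW

Q = kA·ΔT/L = 1.09 × 24.3 × |979 °C − 22.6 °C| / 0.223 = 1.14×10^5 W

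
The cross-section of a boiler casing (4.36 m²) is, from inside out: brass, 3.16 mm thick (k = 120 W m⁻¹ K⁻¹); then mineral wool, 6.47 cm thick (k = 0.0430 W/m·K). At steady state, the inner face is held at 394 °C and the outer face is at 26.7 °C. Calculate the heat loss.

Treat each layer as a resistance in series:
  R_brass = L/(kA) = 0.00316/(120·4.36) = 6.040×10^-6 K/W
  R_mineral wool = L/(kA) = 0.0647/(0.0430·4.36) = 0.3451 K/W
ΣR = 6.040×10^-6 + 0.3451 = 0.3451 K/W
Q = ΔT/ΣR = (394 °C − 26.7 °C)/0.3451 = 1060 W

Q = 1060 W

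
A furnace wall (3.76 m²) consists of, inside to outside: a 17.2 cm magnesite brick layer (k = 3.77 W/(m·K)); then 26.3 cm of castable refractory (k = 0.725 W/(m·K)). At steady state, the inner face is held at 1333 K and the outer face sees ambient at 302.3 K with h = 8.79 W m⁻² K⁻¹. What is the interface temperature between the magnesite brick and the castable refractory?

Series thermal resistances, inner to outer:
  R_magnesite brick = L/(kA) = 0.172/(3.77·3.76) = 0.01213 K/W
  R_castable refractory = L/(kA) = 0.263/(0.725·3.76) = 0.09648 K/W
  R_conv,out = 1/(hA) = 1/(8.79·3.76) = 0.03026 K/W
ΣR = 0.01213 + 0.09648 + 0.03026 = 0.1389 K/W
Q = ΔT/ΣR = (1333 K − 302.3 K)/0.1389 = 7420 W
From the inner boundary to the magnesite brick/castable refractory interface, ΣR_partial = 0.01213 K/W.
T_interface = T_in − Q·ΣR_partial = 1333 K − (7420)(0.01213) = 1243 K

T = 1243 K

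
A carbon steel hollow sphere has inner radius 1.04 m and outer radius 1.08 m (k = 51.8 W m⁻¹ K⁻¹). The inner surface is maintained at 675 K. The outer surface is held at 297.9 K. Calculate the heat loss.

Q = 6890 kW

Q = 4πk·ΔT/(1/r₁ − 1/r₂) = 4π × 51.8 × 377.1 / (1/1.04 − 1/1.08) = 6.89×10^6 W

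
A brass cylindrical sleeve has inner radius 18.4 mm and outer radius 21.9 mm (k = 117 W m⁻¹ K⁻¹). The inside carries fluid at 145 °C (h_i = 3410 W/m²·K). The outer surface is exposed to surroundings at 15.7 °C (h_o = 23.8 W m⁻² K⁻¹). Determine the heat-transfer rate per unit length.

Q' = 420 W/m

Series thermal resistances, inner to outer:
  R'_conv,in = 1/(2πr h) = 1/(2π·0.0184·3410) = 0.002537 m·K/W
  R'_brass = ln(0.0219/0.0184)/(2πk) = 0.1741/(2π·117) = 2.369×10^-4 m·K/W
  R'_conv,out = 1/(2πr h) = 1/(2π·0.0219·23.8) = 0.3054 m·K/W
ΣR = 0.002537 + 2.369×10^-4 + 0.3054 = 0.3082 m·K/W
Q' = ΔT/ΣR = (145 °C − 15.7 °C)/0.3082 = 420 W/m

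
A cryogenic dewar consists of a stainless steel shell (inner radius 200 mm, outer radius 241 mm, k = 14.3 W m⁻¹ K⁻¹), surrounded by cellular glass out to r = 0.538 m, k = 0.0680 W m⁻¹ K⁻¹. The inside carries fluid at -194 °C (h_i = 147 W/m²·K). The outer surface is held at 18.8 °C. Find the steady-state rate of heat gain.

Treat each layer as a resistance in series:
  R_conv,in = 1/(4πr²h) = 1/(4π·0.200²·147) = 0.01353 K/W
  R_stainless steel = (1/0.200 − 1/0.241)/(4πk) = 0.8506/(4π·14.3) = 0.004734 K/W
  R_cellular glass = (1/0.241 − 1/0.538)/(4πk) = 2.291/(4π·0.0680) = 2.681 K/W
ΣR = 0.01353 + 0.004734 + 2.681 = 2.699 K/W
Q = ΔT/ΣR = (-194 °C − 18.8 °C)/2.699 = -78.8 W
(Negative Q ⇒ heat flows inward; heat gain = 78.8 W.)

Q = 78.8 W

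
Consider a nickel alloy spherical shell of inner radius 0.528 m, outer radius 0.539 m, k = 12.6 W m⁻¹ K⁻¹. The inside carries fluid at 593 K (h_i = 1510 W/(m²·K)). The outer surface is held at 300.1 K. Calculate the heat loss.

Treat each layer as a resistance in series:
  R_conv,in = 1/(4πr²h) = 1/(4π·0.528²·1510) = 1.890×10^-4 K/W
  R_nickel alloy = (1/0.528 − 1/0.539)/(4πk) = 0.03865/(4π·12.6) = 2.441×10^-4 K/W
ΣR = 1.890×10^-4 + 2.441×10^-4 = 4.331×10^-4 K/W
Q = ΔT/ΣR = (593 K − 300.1 K)/4.331×10^-4 = 6.76×10^5 W

Q = 6.76×10^5 W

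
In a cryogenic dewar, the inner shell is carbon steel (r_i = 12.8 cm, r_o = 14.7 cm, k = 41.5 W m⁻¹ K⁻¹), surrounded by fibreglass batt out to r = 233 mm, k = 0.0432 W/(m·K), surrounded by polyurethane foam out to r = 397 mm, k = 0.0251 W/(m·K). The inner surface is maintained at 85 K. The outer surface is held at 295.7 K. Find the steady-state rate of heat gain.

Q = 20.6 W

Series thermal resistances, inner to outer:
  R_carbon steel = (1/0.128 − 1/0.147)/(4πk) = 1.010/(4π·41.5) = 0.001936 K/W
  R_fibreglass batt = (1/0.147 − 1/0.233)/(4πk) = 2.511/(4π·0.0432) = 4.625 K/W
  R_polyurethane foam = (1/0.233 − 1/0.397)/(4πk) = 1.773/(4π·0.0251) = 5.621 K/W
ΣR = 0.001936 + 4.625 + 5.621 = 10.25 K/W
Q = ΔT/ΣR = (85 K − 295.7 K)/10.25 = -20.6 W
(Negative Q ⇒ heat flows inward; heat gain = 20.6 W.)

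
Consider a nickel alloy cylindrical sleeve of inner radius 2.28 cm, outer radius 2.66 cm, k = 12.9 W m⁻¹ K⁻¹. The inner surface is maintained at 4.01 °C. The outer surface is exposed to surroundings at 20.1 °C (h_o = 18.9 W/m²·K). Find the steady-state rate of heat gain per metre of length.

Q' = 50.5 W/m

Treat each layer as a resistance in series:
  R'_nickel alloy = ln(0.0266/0.0228)/(2πk) = 0.1542/(2π·12.9) = 0.001902 m·K/W
  R'_conv,out = 1/(2πr h) = 1/(2π·0.0266·18.9) = 0.3166 m·K/W
ΣR = 0.001902 + 0.3166 = 0.3185 m·K/W
Q' = ΔT/ΣR = (4.01 °C − 20.1 °C)/0.3185 = -50.5 W/m
(Negative Q' ⇒ heat flows inward; heat gain = 50.5 W/m.)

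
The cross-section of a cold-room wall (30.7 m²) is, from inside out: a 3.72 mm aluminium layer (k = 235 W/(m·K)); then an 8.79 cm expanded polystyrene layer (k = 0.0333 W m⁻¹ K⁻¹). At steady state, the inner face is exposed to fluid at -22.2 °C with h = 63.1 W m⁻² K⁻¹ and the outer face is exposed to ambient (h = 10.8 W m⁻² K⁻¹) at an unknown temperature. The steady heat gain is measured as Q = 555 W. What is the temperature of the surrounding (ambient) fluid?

Series resistances:
  R_conv,in = 1/(hA) = 1/(63.1·30.7) = 5.162×10^-4 K/W
  R_aluminium = L/(kA) = 0.00372/(235·30.7) = 5.156×10^-7 K/W
  R_expanded polystyrene = L/(kA) = 0.0879/(0.0333·30.7) = 0.08598 K/W
  R_conv,out = 1/(hA) = 1/(10.8·30.7) = 0.003016 K/W
ΣR = 0.08951 K/W
ΔT = Q·ΣR = 555 × 0.08951 = 49.68 K
Heat flows inward, so T_out = T_in + ΔT = -22.2 + 49.68 = 27.5 °C

T_out = 27.5 °C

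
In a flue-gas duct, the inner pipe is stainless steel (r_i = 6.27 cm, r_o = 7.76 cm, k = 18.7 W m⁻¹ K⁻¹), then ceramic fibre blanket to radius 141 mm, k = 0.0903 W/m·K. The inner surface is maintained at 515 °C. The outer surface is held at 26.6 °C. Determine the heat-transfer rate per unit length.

Series thermal resistances, inner to outer:
  R'_stainless steel = ln(0.0776/0.0627)/(2πk) = 0.2132/(2π·18.7) = 0.001815 m·K/W
  R'_ceramic fibre blanket = ln(0.141/0.0776)/(2πk) = 0.5972/(2π·0.0903) = 1.053 m·K/W
ΣR = 0.001815 + 1.053 = 1.055 m·K/W
Q' = ΔT/ΣR = (515 °C − 26.6 °C)/1.055 = 463 W/m

Q' = 463 W/m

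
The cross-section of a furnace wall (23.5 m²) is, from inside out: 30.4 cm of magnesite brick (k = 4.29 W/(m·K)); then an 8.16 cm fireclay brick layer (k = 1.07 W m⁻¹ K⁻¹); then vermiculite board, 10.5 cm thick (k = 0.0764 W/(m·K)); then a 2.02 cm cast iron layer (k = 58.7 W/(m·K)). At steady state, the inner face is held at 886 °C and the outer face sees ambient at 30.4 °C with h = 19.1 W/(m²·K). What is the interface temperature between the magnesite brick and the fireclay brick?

Resistance network (inner→outer):
  R_magnesite brick = L/(kA) = 0.304/(4.29·23.5) = 0.003015 K/W
  R_fireclay brick = L/(kA) = 0.0816/(1.07·23.5) = 0.003245 K/W
  R_vermiculite board = L/(kA) = 0.105/(0.0764·23.5) = 0.05848 K/W
  R_cast iron = L/(kA) = 0.0202/(58.7·23.5) = 1.464×10^-5 K/W
  R_conv,out = 1/(hA) = 1/(19.1·23.5) = 0.002228 K/W
ΣR = 0.003015 + 0.003245 + 0.05848 + 1.464×10^-5 + 0.002228 = 0.06698 K/W
Q = ΔT/ΣR = (886 °C − 30.4 °C)/0.06698 = 12770 W
From the inner boundary to the magnesite brick/fireclay brick interface, ΣR_partial = 0.003015 K/W.
T_interface = T_in − Q·ΣR_partial = 886 °C − (12770)(0.003015) = 847 °C

T = 847 °C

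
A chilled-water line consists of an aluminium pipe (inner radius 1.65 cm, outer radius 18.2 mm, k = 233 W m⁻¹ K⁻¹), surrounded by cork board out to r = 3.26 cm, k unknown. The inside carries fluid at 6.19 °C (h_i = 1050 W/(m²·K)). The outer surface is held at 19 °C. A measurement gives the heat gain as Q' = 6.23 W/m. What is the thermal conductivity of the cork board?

ΣR = ΔT/Q' = |6.19 − 19|/6.23 = 2.056 m·K/W
Known resistances:
  R'_conv,in = 1/(2πr h) = 1/(2π·0.0165·1050) = 0.009186 m·K/W
  R'_aluminium = ln(0.0182/0.0165)/(2πk) = 0.09806/(2π·233) = 6.698×10^-5 m·K/W
R_cork board = ΣR − ΣR_known = 2.056 − 0.009253 = 2.047 m·K/W
ln(r₂/r₁)/(2πk) = 2.047 ⇒ k = 0.5829/(2π·2.047) = 0.0453 W/m·K

k = 0.0453 W/m·K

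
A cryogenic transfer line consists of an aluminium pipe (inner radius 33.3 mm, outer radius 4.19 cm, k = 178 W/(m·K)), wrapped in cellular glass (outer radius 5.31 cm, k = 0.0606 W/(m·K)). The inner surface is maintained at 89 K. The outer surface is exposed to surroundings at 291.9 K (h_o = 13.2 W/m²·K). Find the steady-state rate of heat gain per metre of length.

Q' = 239 W/m

Series thermal resistances, inner to outer:
  R'_aluminium = ln(0.0419/0.0333)/(2πk) = 0.2297/(2π·178) = 2.054×10^-4 m·K/W
  R'_cellular glass = ln(0.0531/0.0419)/(2πk) = 0.2369/(2π·0.0606) = 0.6222 m·K/W
  R'_conv,out = 1/(2πr h) = 1/(2π·0.0531·13.2) = 0.2271 m·K/W
ΣR = 2.054×10^-4 + 0.6222 + 0.2271 = 0.8495 m·K/W
Q' = ΔT/ΣR = (89 K − 291.9 K)/0.8495 = -239 W/m
(Negative Q' ⇒ heat flows inward; heat gain = 239 W/m.)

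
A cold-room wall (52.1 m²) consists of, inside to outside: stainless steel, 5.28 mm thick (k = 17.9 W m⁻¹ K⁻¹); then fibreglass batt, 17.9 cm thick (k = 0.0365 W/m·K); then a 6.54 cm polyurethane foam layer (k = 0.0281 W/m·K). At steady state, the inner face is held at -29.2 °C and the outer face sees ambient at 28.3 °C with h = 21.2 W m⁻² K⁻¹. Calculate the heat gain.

Treat each layer as a resistance in series:
  R_stainless steel = L/(kA) = 0.00528/(17.9·52.1) = 5.662×10^-6 K/W
  R_fibreglass batt = L/(kA) = 0.179/(0.0365·52.1) = 0.09413 K/W
  R_polyurethane foam = L/(kA) = 0.0654/(0.0281·52.1) = 0.04467 K/W
  R_conv,out = 1/(hA) = 1/(21.2·52.1) = 9.054×10^-4 K/W
ΣR = 5.662×10^-6 + 0.09413 + 0.04467 + 9.054×10^-4 = 0.1397 K/W
Q = ΔT/ΣR = (-29.2 °C − 28.3 °C)/0.1397 = -412 W
(Negative Q ⇒ heat flows inward; heat gain = 412 W.)

Q = 412 W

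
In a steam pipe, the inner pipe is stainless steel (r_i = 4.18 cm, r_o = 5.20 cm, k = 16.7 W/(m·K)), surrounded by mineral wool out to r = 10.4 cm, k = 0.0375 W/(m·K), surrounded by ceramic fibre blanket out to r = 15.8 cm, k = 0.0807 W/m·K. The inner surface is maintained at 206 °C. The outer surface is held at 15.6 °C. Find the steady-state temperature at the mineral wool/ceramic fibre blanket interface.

T = 57.3 °C

Series thermal resistances, inner to outer:
  R'_stainless steel = ln(0.0520/0.0418)/(2πk) = 0.2183/(2π·16.7) = 0.002081 m·K/W
  R'_mineral wool = ln(0.104/0.0520)/(2πk) = 0.6931/(2π·0.0375) = 2.942 m·K/W
  R'_ceramic fibre blanket = ln(0.158/0.104)/(2πk) = 0.4182/(2π·0.0807) = 0.8248 m·K/W
ΣR = 0.002081 + 2.942 + 0.8248 = 3.769 m·K/W
Q' = ΔT/ΣR = (206 °C − 15.6 °C)/3.769 = 50.52 W/m
From the inner boundary to the mineral wool/ceramic fibre blanket interface, ΣR_partial = 2.944 m·K/W.
T_interface = T_in − Q'·ΣR_partial = 206 °C − (50.52)(2.944) = 57.3 °C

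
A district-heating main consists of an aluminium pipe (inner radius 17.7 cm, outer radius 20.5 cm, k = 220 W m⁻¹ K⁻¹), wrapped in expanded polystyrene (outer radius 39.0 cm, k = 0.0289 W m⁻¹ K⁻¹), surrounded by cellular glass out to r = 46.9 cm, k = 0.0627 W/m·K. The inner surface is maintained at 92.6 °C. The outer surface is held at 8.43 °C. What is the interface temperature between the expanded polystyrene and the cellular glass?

T = 18.3 °C

Treat each layer as a resistance in series:
  R'_aluminium = ln(0.205/0.177)/(2πk) = 0.1469/(2π·220) = 1.062×10^-4 m·K/W
  R'_expanded polystyrene = ln(0.390/0.205)/(2πk) = 0.6431/(2π·0.0289) = 3.542 m·K/W
  R'_cellular glass = ln(0.469/0.390)/(2πk) = 0.1845/(2π·0.0627) = 0.4682 m·K/W
ΣR = 1.062×10^-4 + 3.542 + 0.4682 = 4.010 m·K/W
Q' = ΔT/ΣR = (92.6 °C − 8.43 °C)/4.010 = 20.99 W/m
From the inner boundary to the expanded polystyrene/cellular glass interface, ΣR_partial = 3.542 m·K/W.
T_interface = T_in − Q'·ΣR_partial = 92.6 °C − (20.99)(3.542) = 18.3 °C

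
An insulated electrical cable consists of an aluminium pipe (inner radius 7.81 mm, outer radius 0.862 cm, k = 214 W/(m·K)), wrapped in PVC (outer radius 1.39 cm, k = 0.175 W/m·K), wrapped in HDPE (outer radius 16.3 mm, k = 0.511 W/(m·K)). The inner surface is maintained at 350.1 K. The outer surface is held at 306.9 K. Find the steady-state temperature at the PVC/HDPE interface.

T = 311.3 K

Series thermal resistances, inner to outer:
  R'_aluminium = ln(0.00862/0.00781)/(2πk) = 0.09868/(2π·214) = 7.339×10^-5 m·K/W
  R'_PVC = ln(0.0139/0.00862)/(2πk) = 0.4778/(2π·0.175) = 0.4345 m·K/W
  R'_HDPE = ln(0.0163/0.0139)/(2πk) = 0.1593/(2π·0.511) = 0.04961 m·K/W
ΣR = 7.339×10^-5 + 0.4345 + 0.04961 = 0.4842 m·K/W
Q' = ΔT/ΣR = (350.1 K − 306.9 K)/0.4842 = 89.22 W/m
From the inner boundary to the PVC/HDPE interface, ΣR_partial = 0.4346 m·K/W.
T_interface = T_in − Q'·ΣR_partial = 350.1 K − (89.22)(0.4346) = 311.3 K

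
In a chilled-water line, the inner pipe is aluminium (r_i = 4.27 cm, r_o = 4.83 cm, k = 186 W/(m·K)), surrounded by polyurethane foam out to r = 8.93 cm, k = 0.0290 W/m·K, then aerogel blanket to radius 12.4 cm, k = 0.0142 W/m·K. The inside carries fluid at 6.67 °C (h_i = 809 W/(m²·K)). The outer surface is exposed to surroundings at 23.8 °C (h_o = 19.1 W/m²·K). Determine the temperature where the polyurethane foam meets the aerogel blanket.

T = 14.8 °C

Series thermal resistances, inner to outer:
  R'_conv,in = 1/(2πr h) = 1/(2π·0.0427·809) = 0.004607 m·K/W
  R'_aluminium = ln(0.0483/0.0427)/(2πk) = 0.1232/(2π·186) = 1.054×10^-4 m·K/W
  R'_polyurethane foam = ln(0.0893/0.0483)/(2πk) = 0.6146/(2π·0.0290) = 3.373 m·K/W
  R'_aerogel blanket = ln(0.124/0.0893)/(2πk) = 0.3283/(2π·0.0142) = 3.679 m·K/W
  R'_conv,out = 1/(2πr h) = 1/(2π·0.124·19.1) = 0.06720 m·K/W
ΣR = 0.004607 + 1.054×10^-4 + 3.373 + 3.679 + 0.06720 = 7.124 m·K/W
Q' = ΔT/ΣR = (6.67 °C − 23.8 °C)/7.124 = -2.405 W/m
From the inner boundary to the polyurethane foam/aerogel blanket interface, ΣR_partial = 3.378 m·K/W.
T_interface = T_in − Q'·ΣR_partial = 6.67 °C − (-2.405)(3.378) = 14.8 °C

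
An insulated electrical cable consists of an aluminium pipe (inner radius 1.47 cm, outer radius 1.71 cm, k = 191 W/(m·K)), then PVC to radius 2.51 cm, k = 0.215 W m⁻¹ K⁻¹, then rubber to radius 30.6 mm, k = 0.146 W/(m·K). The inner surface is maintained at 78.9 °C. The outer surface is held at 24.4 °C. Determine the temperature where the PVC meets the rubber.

T = 47.9 °C

Resistance network (inner→outer):
  R'_aluminium = ln(0.0171/0.0147)/(2πk) = 0.1512/(2π·191) = 1.260×10^-4 m·K/W
  R'_PVC = ln(0.0251/0.0171)/(2πk) = 0.3838/(2π·0.215) = 0.2841 m·K/W
  R'_rubber = ln(0.0306/0.0251)/(2πk) = 0.1981/(2π·0.146) = 0.2160 m·K/W
ΣR = 1.260×10^-4 + 0.2841 + 0.2160 = 0.5002 m·K/W
Q' = ΔT/ΣR = (78.9 °C − 24.4 °C)/0.5002 = 109.0 W/m
From the inner boundary to the PVC/rubber interface, ΣR_partial = 0.2842 m·K/W.
T_interface = T_in − Q'·ΣR_partial = 78.9 °C − (109.0)(0.2842) = 47.9 °C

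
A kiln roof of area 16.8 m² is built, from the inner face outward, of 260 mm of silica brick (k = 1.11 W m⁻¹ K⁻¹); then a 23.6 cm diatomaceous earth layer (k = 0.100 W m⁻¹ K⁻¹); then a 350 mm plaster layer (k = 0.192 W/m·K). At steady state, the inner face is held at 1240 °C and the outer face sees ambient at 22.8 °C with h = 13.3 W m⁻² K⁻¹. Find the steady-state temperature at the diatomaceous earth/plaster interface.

Treat each layer as a resistance in series:
  R_silica brick = L/(kA) = 0.260/(1.11·16.8) = 0.01394 K/W
  R_diatomaceous earth = L/(kA) = 0.236/(0.100·16.8) = 0.1405 K/W
  R_plaster = L/(kA) = 0.350/(0.192·16.8) = 0.1085 K/W
  R_conv,out = 1/(hA) = 1/(13.3·16.8) = 0.004475 K/W
ΣR = 0.01394 + 0.1405 + 0.1085 + 0.004475 = 0.2674 K/W
Q = ΔT/ΣR = (1240 °C − 22.8 °C)/0.2674 = 4552 W
From the inner boundary to the diatomaceous earth/plaster interface, ΣR_partial = 0.1544 K/W.
T_interface = T_in − Q·ΣR_partial = 1240 °C − (4552)(0.1544) = 537 °C

T = 537 °C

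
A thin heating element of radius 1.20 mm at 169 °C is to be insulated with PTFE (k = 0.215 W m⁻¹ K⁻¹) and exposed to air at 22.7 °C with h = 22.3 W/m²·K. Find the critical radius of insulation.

r_cr = 0.964 cm

For a cylinder, r_cr = k_ins/h = 0.215/22.3 = 0.00964 m = 0.964 cm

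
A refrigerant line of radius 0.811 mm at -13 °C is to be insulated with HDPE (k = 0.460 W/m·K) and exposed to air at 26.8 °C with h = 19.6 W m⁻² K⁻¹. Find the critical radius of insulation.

For a cylinder, r_cr = k_ins/h = 0.460/19.6 = 0.0235 m = 2.35 cm

r_cr = 2.35 cm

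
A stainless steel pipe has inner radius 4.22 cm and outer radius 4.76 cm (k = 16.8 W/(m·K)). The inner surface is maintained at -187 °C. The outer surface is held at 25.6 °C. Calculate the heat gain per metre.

Q' = 2πk·ΔT/ln(r₂/r₁) = 2π × 16.8 × 212.6 / ln(0.0476/0.0422) = 1.86×10^5 W/m

Q' = 186 kW/m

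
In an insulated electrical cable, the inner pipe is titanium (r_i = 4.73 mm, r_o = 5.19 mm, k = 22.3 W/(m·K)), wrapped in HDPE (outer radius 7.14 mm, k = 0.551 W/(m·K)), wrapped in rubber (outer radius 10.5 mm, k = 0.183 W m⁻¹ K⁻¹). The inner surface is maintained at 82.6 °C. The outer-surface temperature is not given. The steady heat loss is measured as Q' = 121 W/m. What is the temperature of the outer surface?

Sum the resistances:
  R'_titanium = ln(0.00519/0.00473)/(2πk) = 0.09281/(2π·22.3) = 6.624×10^-4 m·K/W
  R'_HDPE = ln(0.00714/0.00519)/(2πk) = 0.3190/(2π·0.551) = 0.09214 m·K/W
  R'_rubber = ln(0.0105/0.00714)/(2πk) = 0.3857/(2π·0.183) = 0.3354 m·K/W
ΣR = 0.4282 m·K/W
ΔT = Q'·ΣR = 121 × 0.4282 = 51.81 K
Heat flows outward, so T_out = T_in − ΔT = 82.6 − 51.81 = 30.8 °C

T_out = 30.8 °C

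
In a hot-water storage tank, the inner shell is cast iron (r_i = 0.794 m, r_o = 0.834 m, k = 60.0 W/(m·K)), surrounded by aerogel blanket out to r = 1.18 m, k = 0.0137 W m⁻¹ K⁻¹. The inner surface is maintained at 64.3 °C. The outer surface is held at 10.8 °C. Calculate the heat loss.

Q = 26.2 W

Series thermal resistances, inner to outer:
  R_cast iron = (1/0.794 − 1/0.834)/(4πk) = 0.06041/(4π·60.0) = 8.011×10^-5 K/W
  R_aerogel blanket = (1/0.834 − 1/1.18)/(4πk) = 0.3516/(4π·0.0137) = 2.042 K/W
ΣR = 8.011×10^-5 + 2.042 = 2.042 K/W
Q = ΔT/ΣR = (64.3 °C − 10.8 °C)/2.042 = 26.2 W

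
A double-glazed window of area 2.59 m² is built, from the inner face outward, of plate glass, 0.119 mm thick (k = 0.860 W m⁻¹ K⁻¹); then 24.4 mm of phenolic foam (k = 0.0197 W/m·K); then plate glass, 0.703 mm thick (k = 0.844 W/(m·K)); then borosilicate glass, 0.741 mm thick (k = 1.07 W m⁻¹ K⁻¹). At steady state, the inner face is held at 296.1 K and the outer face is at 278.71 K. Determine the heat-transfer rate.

Resistance network (inner→outer):
  R_plate glass = L/(kA) = 1.19×10^-4/(0.860·2.59) = 5.343×10^-5 K/W
  R_phenolic foam = L/(kA) = 0.0244/(0.0197·2.59) = 0.4782 K/W
  R_plate glass = L/(kA) = 7.03×10^-4/(0.844·2.59) = 3.216×10^-4 K/W
  R_borosilicate glass = L/(kA) = 7.41×10^-4/(1.07·2.59) = 2.674×10^-4 K/W
ΣR = 5.343×10^-5 + 0.4782 + 3.216×10^-4 + 2.674×10^-4 = 0.4788 K/W
Q = ΔT/ΣR = (296.1 K − 278.71 K)/0.4788 = 36.3 W

Q = 36.3 W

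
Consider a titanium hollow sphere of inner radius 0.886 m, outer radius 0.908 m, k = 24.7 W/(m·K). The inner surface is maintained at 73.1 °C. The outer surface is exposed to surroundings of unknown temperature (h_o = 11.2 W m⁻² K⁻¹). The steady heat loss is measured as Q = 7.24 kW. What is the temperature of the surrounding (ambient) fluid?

T_out = 10.1 °C

Sum the resistances:
  R_titanium = (1/0.886 − 1/0.908)/(4πk) = 0.02735/(4π·24.7) = 8.810×10^-5 K/W
  R_conv,out = 1/(4πr²h) = 1/(4π·0.908²·11.2) = 0.008618 K/W
ΣR = 0.008706 K/W
ΔT = Q·ΣR = 7240 × 0.008706 = 63.03 K
Heat flows outward, so T_out = T_in − ΔT = 73.1 − 63.03 = 10.1 °C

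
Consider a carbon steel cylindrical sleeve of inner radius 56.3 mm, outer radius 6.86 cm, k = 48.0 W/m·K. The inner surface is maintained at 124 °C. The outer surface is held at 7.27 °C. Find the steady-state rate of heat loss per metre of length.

Q' = 2πk·ΔT/ln(r₂/r₁) = 2π × 48.0 × 116.73 / ln(0.0686/0.0563) = 1.78×10^5 W/m

Q' = 178 kW/m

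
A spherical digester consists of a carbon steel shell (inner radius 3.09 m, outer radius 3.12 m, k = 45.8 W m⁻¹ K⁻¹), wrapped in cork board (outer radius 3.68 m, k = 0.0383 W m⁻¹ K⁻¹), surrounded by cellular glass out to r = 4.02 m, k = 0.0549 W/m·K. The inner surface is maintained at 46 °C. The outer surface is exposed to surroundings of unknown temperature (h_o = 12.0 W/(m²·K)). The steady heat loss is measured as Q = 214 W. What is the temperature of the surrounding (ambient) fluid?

Sum the resistances:
  R_carbon steel = (1/3.09 − 1/3.12)/(4πk) = 0.003112/(4π·45.8) = 5.407×10^-6 K/W
  R_cork board = (1/3.12 − 1/3.68)/(4πk) = 0.04877/(4π·0.0383) = 0.1013 K/W
  R_cellular glass = (1/3.68 − 1/4.02)/(4πk) = 0.02298/(4π·0.0549) = 0.03331 K/W
  R_conv,out = 1/(4πr²h) = 1/(4π·4.02²·12.0) = 4.104×10^-4 K/W
ΣR = 0.1351 K/W
ΔT = Q·ΣR = 214 × 0.1351 = 28.91 K
Heat flows outward, so T_out = T_in − ΔT = 46 − 28.91 = 17.1 °C

T_out = 17.1 °C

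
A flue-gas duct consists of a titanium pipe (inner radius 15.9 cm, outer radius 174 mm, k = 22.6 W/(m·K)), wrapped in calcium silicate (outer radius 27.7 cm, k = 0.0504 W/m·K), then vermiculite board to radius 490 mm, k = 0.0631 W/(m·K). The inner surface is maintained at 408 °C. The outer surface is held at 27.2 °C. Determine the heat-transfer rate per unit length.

Series thermal resistances, inner to outer:
  R'_titanium = ln(0.174/0.159)/(2πk) = 0.09015/(2π·22.6) = 6.349×10^-4 m·K/W
  R'_calcium silicate = ln(0.277/0.174)/(2πk) = 0.4650/(2π·0.0504) = 1.468 m·K/W
  R'_vermiculite board = ln(0.490/0.277)/(2πk) = 0.5704/(2π·0.0631) = 1.439 m·K/W
ΣR = 6.349×10^-4 + 1.468 + 1.439 = 2.908 m·K/W
Q' = ΔT/ΣR = (408 °C − 27.2 °C)/2.908 = 131 W/m

Q' = 131 W/m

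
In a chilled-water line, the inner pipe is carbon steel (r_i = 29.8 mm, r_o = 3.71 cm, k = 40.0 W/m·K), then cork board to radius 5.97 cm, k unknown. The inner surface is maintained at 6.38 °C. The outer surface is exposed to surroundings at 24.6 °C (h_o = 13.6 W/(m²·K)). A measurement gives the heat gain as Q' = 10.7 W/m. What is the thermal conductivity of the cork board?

ΣR = ΔT/Q' = |6.38 − 24.6|/10.7 = 1.703 m·K/W
Known resistances:
  R'_carbon steel = ln(0.0371/0.0298)/(2πk) = 0.2191/(2π·40.0) = 8.718×10^-4 m·K/W
  R'_conv,out = 1/(2πr h) = 1/(2π·0.0597·13.6) = 0.1960 m·K/W
R_cork board = ΣR − ΣR_known = 1.703 − 0.1969 = 1.506 m·K/W
ln(r₂/r₁)/(2πk) = 1.506 ⇒ k = 0.4757/(2π·1.506) = 0.0503 W/m·K

k = 0.0503 W/m·K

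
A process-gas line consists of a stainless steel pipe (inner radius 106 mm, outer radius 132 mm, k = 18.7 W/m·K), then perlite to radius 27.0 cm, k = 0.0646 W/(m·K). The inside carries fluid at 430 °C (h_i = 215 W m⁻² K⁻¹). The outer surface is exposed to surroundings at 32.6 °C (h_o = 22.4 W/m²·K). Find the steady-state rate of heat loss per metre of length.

Treat each layer as a resistance in series:
  R'_conv,in = 1/(2πr h) = 1/(2π·0.106·215) = 0.006984 m·K/W
  R'_stainless steel = ln(0.132/0.106)/(2πk) = 0.2194/(2π·18.7) = 0.001867 m·K/W
  R'_perlite = ln(0.270/0.132)/(2πk) = 0.7156/(2π·0.0646) = 1.763 m·K/W
  R'_conv,out = 1/(2πr h) = 1/(2π·0.270·22.4) = 0.02632 m·K/W
ΣR = 0.006984 + 0.001867 + 1.763 + 0.02632 = 1.798 m·K/W
Q' = ΔT/ΣR = (430 °C − 32.6 °C)/1.798 = 221 W/m

Q' = 221 W/m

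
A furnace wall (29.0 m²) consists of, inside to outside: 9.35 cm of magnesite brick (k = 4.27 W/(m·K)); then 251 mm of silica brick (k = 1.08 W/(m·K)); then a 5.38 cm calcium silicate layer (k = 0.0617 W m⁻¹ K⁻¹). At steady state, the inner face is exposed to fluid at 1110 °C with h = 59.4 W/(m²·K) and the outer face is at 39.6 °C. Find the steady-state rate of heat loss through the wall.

Q = 27200 W

Treat each layer as a resistance in series:
  R_conv,in = 1/(hA) = 1/(59.4·29.0) = 5.805×10^-4 K/W
  R_magnesite brick = L/(kA) = 0.0935/(4.27·29.0) = 7.551×10^-4 K/W
  R_silica brick = L/(kA) = 0.251/(1.08·29.0) = 0.008014 K/W
  R_calcium silicate = L/(kA) = 0.0538/(0.0617·29.0) = 0.03007 K/W
ΣR = 5.805×10^-4 + 7.551×10^-4 + 0.008014 + 0.03007 = 0.03942 K/W
Q = ΔT/ΣR = (1110 °C − 39.6 °C)/0.03942 = 27200 W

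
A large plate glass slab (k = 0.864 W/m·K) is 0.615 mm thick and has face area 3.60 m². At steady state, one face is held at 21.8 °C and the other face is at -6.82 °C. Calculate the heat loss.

Q = kA·ΔT/L = 0.864 × 3.60 × |21.8 °C − -6.82 °C| / 6.15×10^-4 = 1.45×10^5 W

Q = 145 kW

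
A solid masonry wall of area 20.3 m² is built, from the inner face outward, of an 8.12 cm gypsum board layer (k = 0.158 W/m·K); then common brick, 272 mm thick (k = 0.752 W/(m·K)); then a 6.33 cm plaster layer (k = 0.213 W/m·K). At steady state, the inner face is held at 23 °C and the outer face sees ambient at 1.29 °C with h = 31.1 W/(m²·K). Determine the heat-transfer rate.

Q = 366 W

Treat each layer as a resistance in series:
  R_gypsum board = L/(kA) = 0.0812/(0.158·20.3) = 0.02532 K/W
  R_common brick = L/(kA) = 0.272/(0.752·20.3) = 0.01782 K/W
  R_plaster = L/(kA) = 0.0633/(0.213·20.3) = 0.01464 K/W
  R_conv,out = 1/(hA) = 1/(31.1·20.3) = 0.001584 K/W
ΣR = 0.02532 + 0.01782 + 0.01464 + 0.001584 = 0.05936 K/W
Q = ΔT/ΣR = (23 °C − 1.29 °C)/0.05936 = 366 W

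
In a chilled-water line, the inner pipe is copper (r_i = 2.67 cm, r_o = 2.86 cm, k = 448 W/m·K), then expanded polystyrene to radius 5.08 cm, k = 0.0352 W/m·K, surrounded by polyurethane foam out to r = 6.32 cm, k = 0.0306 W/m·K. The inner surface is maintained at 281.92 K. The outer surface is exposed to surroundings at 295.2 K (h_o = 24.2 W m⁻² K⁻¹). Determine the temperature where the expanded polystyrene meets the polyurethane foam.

T = 290.9 K

Treat each layer as a resistance in series:
  R'_copper = ln(0.0286/0.0267)/(2πk) = 0.06874/(2π·448) = 2.442×10^-5 m·K/W
  R'_expanded polystyrene = ln(0.0508/0.0286)/(2πk) = 0.5745/(2π·0.0352) = 2.598 m·K/W
  R'_polyurethane foam = ln(0.0632/0.0508)/(2πk) = 0.2184/(2π·0.0306) = 1.136 m·K/W
  R'_conv,out = 1/(2πr h) = 1/(2π·0.0632·24.2) = 0.1041 m·K/W
ΣR = 2.442×10^-5 + 2.598 + 1.136 + 0.1041 = 3.838 m·K/W
Q' = ΔT/ΣR = (281.92 K − 295.2 K)/3.838 = -3.460 W/m
From the inner boundary to the expanded polystyrene/polyurethane foam interface, ΣR_partial = 2.598 m·K/W.
T_interface = T_in − Q'·ΣR_partial = 281.92 K − (-3.460)(2.598) = 290.9 K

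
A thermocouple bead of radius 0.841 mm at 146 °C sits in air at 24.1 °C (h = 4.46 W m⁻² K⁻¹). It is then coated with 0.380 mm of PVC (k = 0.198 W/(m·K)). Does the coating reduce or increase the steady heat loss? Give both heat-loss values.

increases: 0.00483 → 0.0101 W

Critical radius for a sphere: r_cr = 2k/h = 0.0888 m = 8.88 cm.
Outer radius after coating: r₂ = 8.41×10^-4 + 3.80×10^-4 = 0.001221 m.
Since r₁ < r_cr and r₂ ≤ r_cr, the coating moves toward the maximum at r_cr — heat loss rises.
Bare: R = 1/(4πr₁²h) = 25230 K/W; Q = 121.9/25230 = 0.00483 W.
Coated: R = R_cond + R_conv = 12120 K/W; Q = 121.9/12120 = 0.0101 W.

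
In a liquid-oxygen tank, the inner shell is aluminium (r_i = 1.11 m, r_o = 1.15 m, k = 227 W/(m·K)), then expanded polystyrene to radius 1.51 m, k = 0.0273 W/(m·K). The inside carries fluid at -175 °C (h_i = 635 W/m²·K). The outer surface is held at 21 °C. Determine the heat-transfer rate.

Treat each layer as a resistance in series:
  R_conv,in = 1/(4πr²h) = 1/(4π·1.11²·635) = 1.017×10^-4 K/W
  R_aluminium = (1/1.11 − 1/1.15)/(4πk) = 0.03134/(4π·227) = 1.099×10^-5 K/W
  R_expanded polystyrene = (1/1.15 − 1/1.51)/(4πk) = 0.2073/(4π·0.0273) = 0.6043 K/W
ΣR = 1.017×10^-4 + 1.099×10^-5 + 0.6043 = 0.6044 K/W
Q = ΔT/ΣR = (-175 °C − 21 °C)/0.6044 = -324 W
(Negative Q ⇒ heat flows inward; heat gain = 324 W.)

Q = 324 W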